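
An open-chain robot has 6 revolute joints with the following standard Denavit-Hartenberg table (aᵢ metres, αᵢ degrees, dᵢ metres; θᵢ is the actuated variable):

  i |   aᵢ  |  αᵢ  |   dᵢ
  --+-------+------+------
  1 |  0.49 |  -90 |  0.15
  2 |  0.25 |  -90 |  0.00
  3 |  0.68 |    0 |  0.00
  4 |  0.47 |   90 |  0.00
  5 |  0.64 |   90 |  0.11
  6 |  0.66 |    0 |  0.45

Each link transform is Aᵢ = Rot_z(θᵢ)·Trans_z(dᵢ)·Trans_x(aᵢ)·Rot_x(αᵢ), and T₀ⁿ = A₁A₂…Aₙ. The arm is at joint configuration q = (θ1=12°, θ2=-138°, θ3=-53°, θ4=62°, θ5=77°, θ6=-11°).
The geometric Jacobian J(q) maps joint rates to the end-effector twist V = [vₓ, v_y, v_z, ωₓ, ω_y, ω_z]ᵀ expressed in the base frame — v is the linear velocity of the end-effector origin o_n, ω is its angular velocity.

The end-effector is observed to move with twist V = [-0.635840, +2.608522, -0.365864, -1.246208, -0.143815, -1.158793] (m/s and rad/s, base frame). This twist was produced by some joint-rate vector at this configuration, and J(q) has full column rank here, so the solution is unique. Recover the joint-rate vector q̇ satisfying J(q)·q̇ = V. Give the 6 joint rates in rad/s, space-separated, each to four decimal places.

o_n = [-0.1739, 0.3105, 2.2386]
J₁: ẑ×o_n = [-0.3105, -0.1739, 0.0000], ω = ẑ
J2: z=[-0.2079, 0.9781, 0.0000] o=[0.4793, 0.1019, 0.1500] → [2.0430, 0.4343, 0.5956, -0.2079, 0.9781, 0.0000]
J3: z=[0.6545, 0.1391, 0.7431] o=[0.2976, 0.0632, 0.3173] → [0.0835, -1.6079, 0.2274, 0.6545, 0.1391, 0.7431]
J4: z=[0.6545, 0.1391, 0.7431] o=[-0.1128, 0.5312, 0.5911] → [0.3932, -1.1237, -0.1359, 0.6545, 0.1391, 0.7431]
J5: z=[-0.3191, 0.9419, 0.1047] o=[-0.4350, 0.3876, 0.9017] → [1.2673, 0.4539, -0.2213, -0.3191, 0.9419, 0.1047]
J6: z=[-0.8151, -0.3291, 0.4768] o=[-0.1606, 0.5339, 1.4718] → [-0.1458, 0.6187, 0.1777, -0.8151, -0.3291, 0.4768]
q̇ = J⁺·V = [0.3290, -0.2780, -0.9920, -0.9790, 0.3810, -0.1320]

0.3290 -0.2780 -0.9920 -0.9790 0.3810 -0.1320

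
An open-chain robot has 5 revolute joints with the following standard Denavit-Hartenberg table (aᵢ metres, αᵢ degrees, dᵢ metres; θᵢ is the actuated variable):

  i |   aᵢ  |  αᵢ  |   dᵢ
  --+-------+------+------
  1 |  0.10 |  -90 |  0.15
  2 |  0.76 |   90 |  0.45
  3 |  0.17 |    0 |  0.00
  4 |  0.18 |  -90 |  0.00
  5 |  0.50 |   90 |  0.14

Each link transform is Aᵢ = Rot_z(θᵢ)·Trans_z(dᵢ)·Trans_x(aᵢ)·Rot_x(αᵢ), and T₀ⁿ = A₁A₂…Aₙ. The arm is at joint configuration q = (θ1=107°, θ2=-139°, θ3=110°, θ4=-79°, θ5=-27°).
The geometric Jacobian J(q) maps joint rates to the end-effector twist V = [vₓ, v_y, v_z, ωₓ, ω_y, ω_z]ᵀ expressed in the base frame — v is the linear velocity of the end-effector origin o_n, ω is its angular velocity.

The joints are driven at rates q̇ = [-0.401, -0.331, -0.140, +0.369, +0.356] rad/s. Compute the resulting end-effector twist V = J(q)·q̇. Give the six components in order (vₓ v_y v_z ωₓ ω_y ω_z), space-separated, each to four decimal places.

-0.6038 0.1674 -0.2272 0.0282 -0.0038 -0.6941

o_n = [-0.7344, -1.1958, 0.7436]
J₁: ẑ×o_n = [1.1958, -0.7344, 0.0000], ω = ẑ
J2: z=[-0.9563, -0.2924, 0.0000] o=[-0.0292, 0.0956, 0.1500] → [-0.1735, 0.5677, 1.0288, -0.9563, -0.2924, 0.0000]
J3: z=[0.1918, -0.6274, -0.7547] o=[-0.2919, -0.5845, 0.6486] → [-0.5210, 0.3157, -0.3949, 0.1918, -0.6274, -0.7547]
J4: z=[0.1918, -0.6274, -0.7547] o=[-0.4575, -0.5892, 0.6105] → [-0.5413, 0.1834, -0.2901, 0.1918, -0.6274, -0.7547]
J5: z=[-0.9334, 0.1211, -0.3379] o=[-0.5121, -0.7277, 0.7117] → [-0.1543, 0.1049, 0.4639, -0.9334, 0.1211, -0.3379]
V = J·q̇ = [-0.6038, 0.1674, -0.2272, 0.0282, -0.0038, -0.6941]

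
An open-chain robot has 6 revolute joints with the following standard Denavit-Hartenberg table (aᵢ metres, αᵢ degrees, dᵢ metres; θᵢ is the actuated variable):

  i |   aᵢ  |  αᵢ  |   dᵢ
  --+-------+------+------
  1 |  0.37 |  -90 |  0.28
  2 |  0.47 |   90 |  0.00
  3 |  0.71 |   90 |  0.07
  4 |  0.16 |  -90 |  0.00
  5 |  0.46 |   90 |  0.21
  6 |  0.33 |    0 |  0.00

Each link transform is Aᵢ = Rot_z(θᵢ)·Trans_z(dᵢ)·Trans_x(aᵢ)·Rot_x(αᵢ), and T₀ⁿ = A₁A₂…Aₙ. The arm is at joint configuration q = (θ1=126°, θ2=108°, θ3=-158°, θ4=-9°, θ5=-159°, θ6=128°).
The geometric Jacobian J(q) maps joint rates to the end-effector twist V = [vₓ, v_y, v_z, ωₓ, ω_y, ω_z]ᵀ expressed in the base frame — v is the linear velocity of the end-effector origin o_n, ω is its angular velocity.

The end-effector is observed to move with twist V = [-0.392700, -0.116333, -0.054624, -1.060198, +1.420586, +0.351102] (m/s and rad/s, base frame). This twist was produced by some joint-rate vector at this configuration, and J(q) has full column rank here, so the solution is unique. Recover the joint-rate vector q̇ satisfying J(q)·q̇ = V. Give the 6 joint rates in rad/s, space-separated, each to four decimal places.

0.8630 0.1800 0.8750 -0.0250 0.9750 0.1050

o_n = [-0.4182, 0.8795, 0.3183]
J₁: ẑ×o_n = [-0.8795, -0.4182, 0.0000], ω = ẑ
J2: z=[-0.8090, -0.5878, 0.0000] o=[-0.2175, 0.2993, 0.2800] → [-0.0225, 0.0310, -0.5873, -0.8090, -0.5878, 0.0000]
J3: z=[-0.5590, 0.7694, -0.3090] o=[-0.1321, 0.1818, -0.1670] → [0.5890, 0.3597, -0.1699, -0.5590, 0.7694, -0.3090]
J4: z=[-0.8181, -0.4513, 0.3563] o=[-0.0756, 0.5566, 0.4375] → [-0.0613, -0.2195, -0.4188, -0.8181, -0.4513, 0.3563]
J5: z=[-0.5311, 0.8307, -0.1673] o=[-0.0404, 0.6088, 0.5845] → [-0.1759, -0.0782, 0.1700, -0.5311, 0.8307, -0.1673]
J6: z=[0.6848, 0.3045, -0.6621] o=[-0.3814, 0.5688, 0.2134] → [0.2377, -0.0475, 0.2240, 0.6848, 0.3045, -0.6621]
q̇ = J⁺·V = [0.8630, 0.1800, 0.8750, -0.0250, 0.9750, 0.1050]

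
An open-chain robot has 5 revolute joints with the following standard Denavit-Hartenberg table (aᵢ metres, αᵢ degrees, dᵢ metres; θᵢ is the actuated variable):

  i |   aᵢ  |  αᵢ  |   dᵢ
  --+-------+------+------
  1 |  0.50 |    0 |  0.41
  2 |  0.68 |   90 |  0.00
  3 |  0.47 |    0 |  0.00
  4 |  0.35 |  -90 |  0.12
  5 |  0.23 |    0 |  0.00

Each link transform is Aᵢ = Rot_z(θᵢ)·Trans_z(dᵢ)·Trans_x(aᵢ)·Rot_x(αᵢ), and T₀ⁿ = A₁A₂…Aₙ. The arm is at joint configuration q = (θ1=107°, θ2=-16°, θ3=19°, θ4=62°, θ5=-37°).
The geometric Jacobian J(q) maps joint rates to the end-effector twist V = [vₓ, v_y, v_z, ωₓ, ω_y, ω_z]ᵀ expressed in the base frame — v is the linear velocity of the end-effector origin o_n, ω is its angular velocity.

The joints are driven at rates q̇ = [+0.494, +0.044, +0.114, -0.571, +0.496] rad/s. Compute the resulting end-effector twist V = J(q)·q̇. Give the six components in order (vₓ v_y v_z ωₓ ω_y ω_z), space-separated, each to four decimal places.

o_n = [0.0911, 1.6904, 1.0901]
J₁: ẑ×o_n = [-1.6904, 0.0911, 0.0000], ω = ẑ
J2: z=[0.0000, 0.0000, 1.0000] o=[-0.1462, 0.4782, 0.4100] → [-1.2122, 0.2373, 0.0000, 0.0000, 0.0000, 1.0000]
J3: z=[0.9998, 0.0175, 0.0000] o=[-0.1581, 1.1580, 0.4100] → [0.0119, -0.6800, 0.5279, 0.9998, 0.0175, 0.0000]
J4: z=[0.9998, 0.0175, 0.0000] o=[-0.1658, 1.6024, 0.5630] → [0.0092, -0.5270, 0.0835, 0.9998, 0.0175, 0.0000]
J5: z=[0.0172, -0.9875, 0.1564] o=[-0.0468, 1.6592, 0.9087] → [-0.1840, 0.0184, 0.1367, 0.0172, -0.9875, 0.1564]
V = J·q̇ = [-0.9836, 0.2880, 0.0803, -0.4484, -0.4978, 0.6156]

-0.9836 0.2880 0.0803 -0.4484 -0.4978 0.6156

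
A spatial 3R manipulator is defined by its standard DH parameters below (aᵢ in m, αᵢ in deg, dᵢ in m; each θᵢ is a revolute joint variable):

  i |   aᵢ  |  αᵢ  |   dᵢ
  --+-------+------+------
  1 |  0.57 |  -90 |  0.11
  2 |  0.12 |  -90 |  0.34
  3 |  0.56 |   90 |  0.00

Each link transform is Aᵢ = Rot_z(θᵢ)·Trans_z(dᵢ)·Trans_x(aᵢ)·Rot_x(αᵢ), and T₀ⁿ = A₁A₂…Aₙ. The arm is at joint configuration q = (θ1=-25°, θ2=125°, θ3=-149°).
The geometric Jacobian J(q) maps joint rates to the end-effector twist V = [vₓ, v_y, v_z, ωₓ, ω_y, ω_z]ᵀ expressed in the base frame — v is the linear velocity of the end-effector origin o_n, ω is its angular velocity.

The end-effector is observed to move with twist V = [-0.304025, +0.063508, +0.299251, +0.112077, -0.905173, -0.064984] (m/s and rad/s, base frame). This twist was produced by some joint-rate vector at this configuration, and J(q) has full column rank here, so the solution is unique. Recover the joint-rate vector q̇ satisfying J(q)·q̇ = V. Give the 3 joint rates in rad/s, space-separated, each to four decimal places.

o_n = [0.9693, 0.2414, 0.4049]
J₁: ẑ×o_n = [-0.2414, 0.9693, 0.0000], ω = ẑ
J2: z=[0.4226, 0.9063, 0.0000] o=[0.5166, -0.2409, 0.1100] → [0.2673, -0.1246, -0.2065, 0.4226, 0.9063, 0.0000]
J3: z=[-0.7424, 0.3462, 0.5736] o=[0.5979, 0.0963, 0.0117] → [0.0529, 0.5050, -0.2363, -0.7424, 0.3462, 0.5736]
q̇ = J⁺·V = [0.2740, -0.7730, -0.5910]

0.2740 -0.7730 -0.5910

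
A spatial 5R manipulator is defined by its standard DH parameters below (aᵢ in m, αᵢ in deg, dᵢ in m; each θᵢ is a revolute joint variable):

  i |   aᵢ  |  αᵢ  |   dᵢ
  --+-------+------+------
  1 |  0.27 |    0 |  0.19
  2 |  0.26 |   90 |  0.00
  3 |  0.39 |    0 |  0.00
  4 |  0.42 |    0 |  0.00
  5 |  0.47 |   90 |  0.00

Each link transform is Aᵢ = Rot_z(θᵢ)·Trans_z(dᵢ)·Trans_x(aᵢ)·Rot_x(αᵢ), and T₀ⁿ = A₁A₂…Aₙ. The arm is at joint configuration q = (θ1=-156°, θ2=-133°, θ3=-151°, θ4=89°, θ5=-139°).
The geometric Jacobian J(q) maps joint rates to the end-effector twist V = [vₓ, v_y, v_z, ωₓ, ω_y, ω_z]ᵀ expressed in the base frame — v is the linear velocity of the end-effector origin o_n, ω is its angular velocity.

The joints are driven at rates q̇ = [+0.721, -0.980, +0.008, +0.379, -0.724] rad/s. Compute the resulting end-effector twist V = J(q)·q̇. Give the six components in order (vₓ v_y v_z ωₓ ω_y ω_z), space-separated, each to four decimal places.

0.0658 0.0402 0.2214 -0.3186 0.1097 -0.2590

o_n = [-0.3517, -0.4149, -0.2015]
J₁: ẑ×o_n = [0.4149, -0.3517, 0.0000], ω = ẑ
J2: z=[0.0000, 0.0000, 1.0000] o=[-0.2467, -0.1098, 0.1900] → [0.3051, -0.1051, 0.0000, 0.0000, 0.0000, 1.0000]
J3: z=[0.9455, -0.3256, 0.0000] o=[-0.1620, 0.1360, 0.1900] → [0.1275, 0.3702, -0.5827, 0.9455, -0.3256, 0.0000]
J4: z=[0.9455, -0.3256, 0.0000] o=[-0.2731, -0.1865, 0.0009] → [0.0659, 0.1914, -0.2416, 0.9455, -0.3256, 0.0000]
J5: z=[0.9455, -0.3256, 0.0000] o=[-0.2089, -0.0001, -0.3699] → [-0.0548, -0.1593, -0.4388, 0.9455, -0.3256, 0.0000]
V = J·q̇ = [0.0658, 0.0402, 0.2214, -0.3186, 0.1097, -0.2590]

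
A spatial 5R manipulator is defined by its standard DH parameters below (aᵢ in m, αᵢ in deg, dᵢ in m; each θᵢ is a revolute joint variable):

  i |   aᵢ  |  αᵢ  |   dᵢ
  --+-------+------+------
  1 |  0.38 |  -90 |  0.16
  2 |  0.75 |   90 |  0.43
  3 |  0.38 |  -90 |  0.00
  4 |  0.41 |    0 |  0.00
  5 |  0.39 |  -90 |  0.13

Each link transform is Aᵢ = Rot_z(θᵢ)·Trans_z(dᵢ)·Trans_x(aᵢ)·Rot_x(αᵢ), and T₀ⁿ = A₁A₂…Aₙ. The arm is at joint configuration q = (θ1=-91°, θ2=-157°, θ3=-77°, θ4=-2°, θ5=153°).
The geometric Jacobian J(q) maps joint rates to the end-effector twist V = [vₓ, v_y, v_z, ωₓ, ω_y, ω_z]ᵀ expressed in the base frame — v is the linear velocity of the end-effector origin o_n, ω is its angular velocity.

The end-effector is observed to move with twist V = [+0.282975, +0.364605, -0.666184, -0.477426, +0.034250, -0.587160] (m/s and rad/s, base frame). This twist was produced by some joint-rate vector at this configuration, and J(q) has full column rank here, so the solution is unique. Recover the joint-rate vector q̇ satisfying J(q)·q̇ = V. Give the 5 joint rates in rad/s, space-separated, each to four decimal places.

-0.5710 -0.4820 0.0250 -0.6960 0.7140

o_n = [0.0300, 0.4511, 0.7028]
J₁: ẑ×o_n = [-0.4511, 0.0300, 0.0000], ω = ẑ
J2: z=[0.9998, -0.0175, 0.0000] o=[-0.0066, -0.3799, 0.1600] → [-0.0095, -0.5428, 0.8316, 0.9998, -0.0175, 0.0000]
J3: z=[0.0068, 0.3907, -0.9205] o=[0.4354, 0.3028, 0.4530] → [0.2341, 0.3715, 0.1594, 0.0068, 0.3907, -0.9205]
J4: z=[0.2406, 0.8928, 0.3807] o=[0.0665, 0.3880, 0.4864] → [0.1692, -0.0660, 0.0478, 0.2406, 0.8928, 0.3807]
J5: z=[0.2406, 0.8928, 0.3807] o=[-0.3311, 0.4854, 0.5093] → [0.1858, 0.0909, -0.3306, 0.2406, 0.8928, 0.3807]
q̇ = J⁺·V = [-0.5710, -0.4820, 0.0250, -0.6960, 0.7140]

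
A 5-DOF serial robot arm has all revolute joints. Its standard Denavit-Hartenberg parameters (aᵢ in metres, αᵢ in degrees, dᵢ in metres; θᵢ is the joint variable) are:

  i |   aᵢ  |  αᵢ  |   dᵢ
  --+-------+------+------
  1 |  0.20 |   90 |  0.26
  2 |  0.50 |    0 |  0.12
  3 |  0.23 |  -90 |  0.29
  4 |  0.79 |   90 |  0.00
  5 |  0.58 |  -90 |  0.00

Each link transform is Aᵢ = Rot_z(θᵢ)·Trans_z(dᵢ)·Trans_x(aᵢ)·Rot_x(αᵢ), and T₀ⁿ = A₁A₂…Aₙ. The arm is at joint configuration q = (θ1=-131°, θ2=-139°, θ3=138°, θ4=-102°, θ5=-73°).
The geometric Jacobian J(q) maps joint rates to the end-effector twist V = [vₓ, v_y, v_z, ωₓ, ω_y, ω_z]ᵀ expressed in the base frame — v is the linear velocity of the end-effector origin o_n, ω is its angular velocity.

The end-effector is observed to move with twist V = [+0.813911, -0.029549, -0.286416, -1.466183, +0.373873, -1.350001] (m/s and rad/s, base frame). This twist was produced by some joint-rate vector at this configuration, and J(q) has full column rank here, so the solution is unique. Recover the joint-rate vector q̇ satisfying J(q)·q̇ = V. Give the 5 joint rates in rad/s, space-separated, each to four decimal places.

-0.4430 0.5410 0.6630 -0.8950 -0.7110

o_n = [-0.9151, 1.0029, -0.6231]
J₁: ẑ×o_n = [-1.0029, -0.9151, 0.0000], ω = ẑ
J2: z=[-0.7547, 0.6561, 0.0000] o=[-0.1312, -0.1509, 0.2600] → [-0.5794, -0.6665, -0.3565, -0.7547, 0.6561, 0.0000]
J3: z=[-0.7547, 0.6561, 0.0000] o=[0.0258, 0.2126, -0.0680] → [-0.3642, -0.4189, 0.0208, -0.7547, 0.6561, 0.0000]
J4: z=[-0.0114, -0.0132, 0.9998] o=[-0.3439, 0.2293, -0.0720] → [-0.7663, -0.5774, -0.0164, -0.0114, -0.0132, 0.9998]
J5: z=[0.7985, 0.6017, 0.0171] o=[-0.8194, 0.8602, -0.0692] → [-0.3358, 0.4407, 0.1716, 0.7985, 0.6017, 0.0171]
q̇ = J⁺·V = [-0.4430, 0.5410, 0.6630, -0.8950, -0.7110]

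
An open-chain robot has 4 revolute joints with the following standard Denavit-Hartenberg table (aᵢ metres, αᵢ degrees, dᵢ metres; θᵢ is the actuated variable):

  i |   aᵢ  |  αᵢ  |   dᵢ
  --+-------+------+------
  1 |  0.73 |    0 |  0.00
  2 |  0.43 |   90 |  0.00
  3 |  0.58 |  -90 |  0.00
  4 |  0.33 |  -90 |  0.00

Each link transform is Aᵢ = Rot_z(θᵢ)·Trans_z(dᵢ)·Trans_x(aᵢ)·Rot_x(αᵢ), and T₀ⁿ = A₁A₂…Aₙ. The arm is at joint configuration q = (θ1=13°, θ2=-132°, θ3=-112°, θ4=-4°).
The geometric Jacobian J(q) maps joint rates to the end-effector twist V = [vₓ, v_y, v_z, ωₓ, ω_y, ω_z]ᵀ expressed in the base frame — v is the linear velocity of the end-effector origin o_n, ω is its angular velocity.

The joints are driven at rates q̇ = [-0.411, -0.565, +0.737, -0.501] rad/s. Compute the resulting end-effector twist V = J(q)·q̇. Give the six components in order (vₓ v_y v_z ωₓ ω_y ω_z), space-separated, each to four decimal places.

-0.4455 -0.6976 -0.2403 -0.4194 0.7636 -0.7883

o_n = [0.6478, 0.0972, -0.8430]
J₁: ẑ×o_n = [-0.0972, 0.6478, 0.0000], ω = ẑ
J2: z=[0.0000, 0.0000, 1.0000] o=[0.7113, 0.1642, 0.0000] → [0.0670, -0.0635, 0.0000, 0.0000, 0.0000, 1.0000]
J3: z=[-0.8746, 0.4848, 0.0000] o=[0.5028, -0.2119, 0.0000] → [-0.4087, -0.7373, -0.3406, -0.8746, 0.4848, 0.0000]
J4: z=[-0.4495, -0.8109, -0.3746] o=[0.6082, -0.0218, -0.5378] → [0.2921, -0.1521, -0.0213, -0.4495, -0.8109, -0.3746]
V = J·q̇ = [-0.4455, -0.6976, -0.2403, -0.4194, 0.7636, -0.7883]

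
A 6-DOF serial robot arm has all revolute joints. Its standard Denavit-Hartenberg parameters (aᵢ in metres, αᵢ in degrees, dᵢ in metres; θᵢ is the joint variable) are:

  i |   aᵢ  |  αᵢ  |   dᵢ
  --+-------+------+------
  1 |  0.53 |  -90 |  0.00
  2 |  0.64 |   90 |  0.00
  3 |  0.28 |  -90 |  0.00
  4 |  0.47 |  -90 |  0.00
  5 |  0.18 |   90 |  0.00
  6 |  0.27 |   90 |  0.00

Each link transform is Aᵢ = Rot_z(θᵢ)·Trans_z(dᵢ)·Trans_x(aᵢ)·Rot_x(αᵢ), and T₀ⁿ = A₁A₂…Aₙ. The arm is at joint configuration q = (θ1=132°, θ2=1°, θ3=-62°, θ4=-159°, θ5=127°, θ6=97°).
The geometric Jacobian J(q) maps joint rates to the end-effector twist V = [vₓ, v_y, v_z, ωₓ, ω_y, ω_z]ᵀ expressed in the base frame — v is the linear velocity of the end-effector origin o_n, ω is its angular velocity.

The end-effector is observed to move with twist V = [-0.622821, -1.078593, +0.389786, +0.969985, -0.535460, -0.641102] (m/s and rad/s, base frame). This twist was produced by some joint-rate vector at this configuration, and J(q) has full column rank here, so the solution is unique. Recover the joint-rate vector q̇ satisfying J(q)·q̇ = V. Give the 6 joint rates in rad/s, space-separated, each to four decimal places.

o_n = [-0.6701, 0.8530, 0.3773]
J₁: ẑ×o_n = [-0.8530, -0.6701, 0.0000], ω = ẑ
J2: z=[-0.7431, -0.6691, 0.0000] o=[-0.3546, 0.3939, 0.0000] → [-0.2525, 0.2804, -0.5523, -0.7431, -0.6691, 0.0000]
J3: z=[-0.0117, 0.0130, 0.9998] o=[-0.7828, 0.8694, -0.0112] → [0.0215, 0.1172, -0.0013, -0.0117, 0.0130, 0.9998]
J4: z=[-0.9396, 0.3419, -0.0154] o=[-0.6870, 1.1325, -0.0135] → [0.1293, 0.3669, 0.2569, -0.9396, 0.3419, -0.0154]
J5: z=[0.1117, 0.3488, 0.9305] o=[-0.8391, 0.7224, 0.1585] → [-0.0452, 0.1328, -0.0444, 0.1117, 0.3488, 0.9305]
J6: z=[0.3071, -0.9026, 0.3015] o=[-0.6690, 0.7678, 0.1211] → [-0.2570, -0.0790, 0.0251, 0.3071, -0.9026, 0.3015]
q̇ = J⁺·V = [0.7330, -0.7500, -0.7320, -0.3210, -0.9110, 0.6650]

0.7330 -0.7500 -0.7320 -0.3210 -0.9110 0.6650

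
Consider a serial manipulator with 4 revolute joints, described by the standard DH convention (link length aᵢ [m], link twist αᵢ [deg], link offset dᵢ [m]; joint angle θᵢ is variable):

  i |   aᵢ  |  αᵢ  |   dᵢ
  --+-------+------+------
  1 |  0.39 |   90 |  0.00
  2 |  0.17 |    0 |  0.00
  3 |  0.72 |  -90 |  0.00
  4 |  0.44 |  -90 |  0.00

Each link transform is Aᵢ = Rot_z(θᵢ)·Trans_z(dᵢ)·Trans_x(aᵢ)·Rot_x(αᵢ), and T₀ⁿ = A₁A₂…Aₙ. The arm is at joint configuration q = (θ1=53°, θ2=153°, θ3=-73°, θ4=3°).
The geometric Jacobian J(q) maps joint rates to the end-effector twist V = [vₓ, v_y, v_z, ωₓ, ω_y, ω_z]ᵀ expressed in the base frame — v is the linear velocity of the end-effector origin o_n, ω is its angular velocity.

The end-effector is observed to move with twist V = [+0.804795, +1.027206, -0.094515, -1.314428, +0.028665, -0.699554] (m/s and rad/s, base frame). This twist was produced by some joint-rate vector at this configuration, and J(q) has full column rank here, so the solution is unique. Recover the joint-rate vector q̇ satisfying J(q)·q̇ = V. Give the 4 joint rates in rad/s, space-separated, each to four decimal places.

-0.8350 -0.9110 -0.1560 0.7800

o_n = [0.2463, 0.3651, 1.2190]
J₁: ẑ×o_n = [-0.3651, 0.2463, 0.0000], ω = ẑ
J2: z=[0.7986, -0.6018, 0.0000] o=[0.2347, 0.3115, 0.0000] → [-0.7336, -0.9735, 0.0499, 0.7986, -0.6018, 0.0000]
J3: z=[0.7986, -0.6018, 0.0000] o=[0.1436, 0.1905, 0.0772] → [-0.6871, -0.9119, 0.2013, 0.7986, -0.6018, 0.0000]
J4: z=[-0.5927, -0.7865, 0.1736] o=[0.2188, 0.2903, 0.7862] → [-0.3533, 0.2612, -0.0227, -0.5927, -0.7865, 0.1736]
q̇ = J⁺·V = [-0.8350, -0.9110, -0.1560, 0.7800]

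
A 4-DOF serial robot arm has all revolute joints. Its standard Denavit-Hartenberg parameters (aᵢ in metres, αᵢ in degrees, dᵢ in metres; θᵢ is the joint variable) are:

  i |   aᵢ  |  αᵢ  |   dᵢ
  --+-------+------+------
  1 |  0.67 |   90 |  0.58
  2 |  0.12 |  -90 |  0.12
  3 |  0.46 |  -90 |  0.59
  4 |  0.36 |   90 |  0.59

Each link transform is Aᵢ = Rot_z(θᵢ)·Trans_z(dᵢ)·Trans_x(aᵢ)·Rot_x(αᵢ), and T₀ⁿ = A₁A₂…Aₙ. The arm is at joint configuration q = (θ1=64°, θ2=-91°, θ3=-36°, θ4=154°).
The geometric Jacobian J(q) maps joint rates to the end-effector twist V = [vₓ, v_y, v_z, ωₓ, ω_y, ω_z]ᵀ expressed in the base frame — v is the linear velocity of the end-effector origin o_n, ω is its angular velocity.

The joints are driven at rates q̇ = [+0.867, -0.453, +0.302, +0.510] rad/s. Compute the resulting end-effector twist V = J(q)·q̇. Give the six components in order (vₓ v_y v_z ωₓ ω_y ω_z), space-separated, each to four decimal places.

-1.1653 0.1935 -0.0090 -0.6479 0.6461 0.5620

o_n = [0.2296, 1.1030, -0.0046]
J₁: ẑ×o_n = [-1.1030, 0.2296, 0.0000], ω = ẑ
J2: z=[0.8988, -0.4384, 0.0000] o=[0.2937, 0.6022, 0.5800] → [0.2563, 0.5255, 0.4220, 0.8988, -0.4384, 0.0000]
J3: z=[0.4383, 0.8987, -0.0175] o=[0.4006, 0.5477, 0.4600] → [-0.4079, 0.2066, 0.3971, 0.4383, 0.8987, -0.0175]
J4: z=[-0.7316, 0.3454, -0.5877] o=[0.8994, 0.9535, 0.0776] → [0.0594, 0.3334, 0.1220, -0.7316, 0.3454, -0.5877]
V = J·q̇ = [-1.1653, 0.1935, -0.0090, -0.6479, 0.6461, 0.5620]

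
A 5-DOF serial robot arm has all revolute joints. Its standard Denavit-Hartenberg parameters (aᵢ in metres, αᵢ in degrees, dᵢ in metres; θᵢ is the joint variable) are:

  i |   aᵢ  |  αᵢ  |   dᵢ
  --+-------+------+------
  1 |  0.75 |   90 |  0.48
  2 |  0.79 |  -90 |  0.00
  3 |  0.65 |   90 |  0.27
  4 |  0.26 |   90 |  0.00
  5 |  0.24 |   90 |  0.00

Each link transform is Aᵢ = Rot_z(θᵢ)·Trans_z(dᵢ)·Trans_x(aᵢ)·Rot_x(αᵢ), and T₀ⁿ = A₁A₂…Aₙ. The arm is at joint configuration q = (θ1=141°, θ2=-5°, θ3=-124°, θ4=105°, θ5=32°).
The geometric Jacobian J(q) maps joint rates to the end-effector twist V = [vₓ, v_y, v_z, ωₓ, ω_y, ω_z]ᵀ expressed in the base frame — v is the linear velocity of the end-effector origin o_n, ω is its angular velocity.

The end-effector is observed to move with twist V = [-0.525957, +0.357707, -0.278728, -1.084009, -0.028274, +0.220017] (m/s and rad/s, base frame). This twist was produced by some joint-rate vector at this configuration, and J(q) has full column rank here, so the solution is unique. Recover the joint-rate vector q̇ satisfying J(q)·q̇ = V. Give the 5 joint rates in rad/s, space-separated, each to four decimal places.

0.3300 -0.9420 0.0340 -0.8220 -0.2770

o_n = [-0.7002, 1.0409, 1.1612]
J₁: ẑ×o_n = [-1.0409, -0.7002, 0.0000], ω = ẑ
J2: z=[0.6293, 0.7771, 0.0000] o=[-0.5829, 0.4720, 0.4800] → [0.5294, -0.4287, 0.4493, 0.6293, 0.7771, 0.0000]
J3: z=[-0.0677, 0.0548, 0.9962] o=[-1.1945, 0.9673, 0.4111] → [-0.0323, 0.5432, -0.0321, -0.0677, 0.0548, 0.9962]
J4: z=[0.2899, -0.9543, 0.0723] o=[-0.5922, 1.1730, 0.7118] → [-0.4193, -0.1381, -0.1413, 0.2899, -0.9543, 0.0723]
J5: z=[0.9046, 0.2979, 0.3049] o=[-0.6735, 1.1670, 0.9587] → [0.0988, -0.1913, -0.1061, 0.9046, 0.2979, 0.3049]
q̇ = J⁺·V = [0.3300, -0.9420, 0.0340, -0.8220, -0.2770]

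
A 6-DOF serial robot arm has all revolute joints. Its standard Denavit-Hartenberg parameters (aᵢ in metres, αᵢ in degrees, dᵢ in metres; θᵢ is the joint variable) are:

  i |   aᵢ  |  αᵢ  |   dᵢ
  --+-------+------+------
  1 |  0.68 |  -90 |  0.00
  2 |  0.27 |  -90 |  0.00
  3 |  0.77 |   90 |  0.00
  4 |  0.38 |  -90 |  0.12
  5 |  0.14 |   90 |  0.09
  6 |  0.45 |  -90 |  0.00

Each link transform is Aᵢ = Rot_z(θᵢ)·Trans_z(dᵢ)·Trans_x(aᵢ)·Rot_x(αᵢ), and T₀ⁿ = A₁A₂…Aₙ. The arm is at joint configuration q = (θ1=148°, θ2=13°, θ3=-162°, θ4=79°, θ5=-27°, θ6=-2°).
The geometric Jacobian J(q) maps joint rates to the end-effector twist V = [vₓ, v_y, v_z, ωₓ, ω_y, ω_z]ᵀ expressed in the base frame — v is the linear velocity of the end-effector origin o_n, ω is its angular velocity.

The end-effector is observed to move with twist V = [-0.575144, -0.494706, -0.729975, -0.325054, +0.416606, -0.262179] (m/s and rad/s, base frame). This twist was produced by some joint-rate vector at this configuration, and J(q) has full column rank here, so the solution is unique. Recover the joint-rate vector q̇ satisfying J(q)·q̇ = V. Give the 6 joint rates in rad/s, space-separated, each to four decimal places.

0.7280 -0.9560 0.4310 -0.3040 0.5050 -0.7310

o_n = [0.2080, -0.0121, -0.7275]
J₁: ẑ×o_n = [0.0121, 0.2080, -0.0000], ω = ẑ
J2: z=[-0.5299, -0.8480, 0.0000] o=[-0.5767, 0.3603, 0.0000] → [0.6170, -0.3855, 0.8629, -0.5299, -0.8480, 0.0000]
J3: z=[0.1908, -0.1192, -0.9744] o=[-0.7998, 0.4998, -0.0607] → [-0.4193, -0.8548, 0.0225, 0.1908, -0.1192, -0.9744]
J4: z=[0.7593, 0.6470, 0.0695] o=[-0.3207, -0.0802, 0.1040] → [-0.5427, 0.6682, -0.2905, 0.7593, 0.6470, 0.0695]
J5: z=[-0.5743, 0.7165, -0.3959] o=[-0.1134, -0.1016, -0.2356] → [-0.3171, -0.4098, -0.2817, -0.5743, 0.7165, -0.3959]
J6: z=[0.5377, 0.6948, 0.4776] o=[-0.0786, -0.0285, -0.3810] → [-0.2486, 0.3232, -0.1904, 0.5377, 0.6948, 0.4776]
q̇ = J⁺·V = [0.7280, -0.9560, 0.4310, -0.3040, 0.5050, -0.7310]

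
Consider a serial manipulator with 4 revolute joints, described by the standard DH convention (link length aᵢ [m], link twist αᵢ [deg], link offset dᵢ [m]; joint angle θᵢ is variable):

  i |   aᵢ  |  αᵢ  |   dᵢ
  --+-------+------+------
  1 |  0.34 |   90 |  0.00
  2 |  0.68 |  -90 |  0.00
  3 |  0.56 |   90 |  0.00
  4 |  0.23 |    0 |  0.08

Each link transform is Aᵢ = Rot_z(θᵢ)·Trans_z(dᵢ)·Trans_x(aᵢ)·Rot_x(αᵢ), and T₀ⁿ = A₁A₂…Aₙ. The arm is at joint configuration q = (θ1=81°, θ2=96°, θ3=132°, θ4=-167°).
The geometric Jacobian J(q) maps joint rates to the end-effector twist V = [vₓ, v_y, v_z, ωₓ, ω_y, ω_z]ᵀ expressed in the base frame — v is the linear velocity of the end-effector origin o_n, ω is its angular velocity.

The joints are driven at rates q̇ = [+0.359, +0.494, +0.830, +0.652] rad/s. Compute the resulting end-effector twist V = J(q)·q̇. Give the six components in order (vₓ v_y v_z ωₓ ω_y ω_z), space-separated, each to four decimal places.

o_n = [-0.2466, 0.3809, 0.5173]
J₁: ẑ×o_n = [-0.3809, -0.2466, 0.0000], ω = ẑ
J2: z=[0.9877, -0.1564, 0.0000] o=[0.0532, 0.3358, 0.0000] → [-0.0809, -0.5109, -0.0023, 0.9877, -0.1564, 0.0000]
J3: z=[-0.1556, -0.9823, -0.1045] o=[0.0421, 0.2656, 0.6763] → [0.1682, 0.0054, -0.3015, -0.1556, -0.9823, -0.1045]
J4: z=[-0.6730, 0.0280, 0.7391] o=[-0.3628, 0.3694, 0.3036] → [-0.0025, 0.2297, -0.0110, -0.6730, 0.0280, 0.7391]
V = J·q̇ = [-0.0388, -0.1866, -0.2586, -0.0800, -0.8743, 0.7541]

-0.0388 -0.1866 -0.2586 -0.0800 -0.8743 0.7541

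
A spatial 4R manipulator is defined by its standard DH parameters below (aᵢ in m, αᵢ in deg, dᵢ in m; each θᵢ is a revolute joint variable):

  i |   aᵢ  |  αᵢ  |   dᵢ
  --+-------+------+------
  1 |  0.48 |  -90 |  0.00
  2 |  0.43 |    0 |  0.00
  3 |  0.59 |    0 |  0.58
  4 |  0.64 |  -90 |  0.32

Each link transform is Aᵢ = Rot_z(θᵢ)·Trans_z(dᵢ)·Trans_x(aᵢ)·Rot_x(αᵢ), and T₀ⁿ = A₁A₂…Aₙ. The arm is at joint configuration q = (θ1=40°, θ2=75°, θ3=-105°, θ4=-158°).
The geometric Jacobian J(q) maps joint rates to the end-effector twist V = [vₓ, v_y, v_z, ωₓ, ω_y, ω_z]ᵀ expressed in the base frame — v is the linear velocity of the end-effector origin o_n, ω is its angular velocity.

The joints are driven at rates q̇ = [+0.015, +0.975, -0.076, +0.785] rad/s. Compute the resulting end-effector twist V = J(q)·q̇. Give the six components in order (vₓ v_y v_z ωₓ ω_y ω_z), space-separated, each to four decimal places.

-0.2368 -0.1895 0.4994 -1.0825 1.2900 0.0150

o_n = [-0.2196, 0.9906, -0.2094]
J₁: ẑ×o_n = [-0.9906, -0.2196, 0.0000], ω = ẑ
J2: z=[-0.6428, 0.7660, 0.0000] o=[0.3677, 0.3085, 0.0000] → [-0.1604, -0.1346, 0.0115, -0.6428, 0.7660, 0.0000]
J3: z=[-0.6428, 0.7660, 0.0000] o=[0.4530, 0.3801, -0.4153] → [0.1578, 0.1324, 0.1228, -0.6428, 0.7660, 0.0000]
J4: z=[-0.6428, 0.7660, 0.0000] o=[0.4716, 1.1528, -0.1203] → [-0.0682, -0.0573, 0.6338, -0.6428, 0.7660, 0.0000]
V = J·q̇ = [-0.2368, -0.1895, 0.4994, -1.0825, 1.2900, 0.0150]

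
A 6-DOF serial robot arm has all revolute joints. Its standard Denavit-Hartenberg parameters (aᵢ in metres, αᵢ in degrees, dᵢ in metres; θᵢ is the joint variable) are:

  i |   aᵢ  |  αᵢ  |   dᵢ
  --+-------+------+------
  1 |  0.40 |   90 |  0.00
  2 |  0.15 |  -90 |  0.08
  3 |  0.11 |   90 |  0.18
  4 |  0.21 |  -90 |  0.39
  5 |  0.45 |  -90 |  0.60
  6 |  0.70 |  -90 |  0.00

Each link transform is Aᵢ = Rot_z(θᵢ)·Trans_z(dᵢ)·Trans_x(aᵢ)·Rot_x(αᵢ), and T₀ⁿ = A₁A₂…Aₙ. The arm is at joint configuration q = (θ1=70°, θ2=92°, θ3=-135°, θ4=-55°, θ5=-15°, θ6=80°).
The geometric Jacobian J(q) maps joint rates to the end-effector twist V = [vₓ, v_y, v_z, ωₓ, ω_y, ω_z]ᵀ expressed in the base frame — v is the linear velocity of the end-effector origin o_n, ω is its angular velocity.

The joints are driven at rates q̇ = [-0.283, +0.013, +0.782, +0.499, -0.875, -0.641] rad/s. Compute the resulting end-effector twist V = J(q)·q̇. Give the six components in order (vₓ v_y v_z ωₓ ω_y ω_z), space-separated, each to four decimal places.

o_n = [0.3456, 0.8479, -0.5478]
J₁: ẑ×o_n = [-0.8479, 0.3456, 0.0000], ω = ẑ
J2: z=[0.9397, -0.3420, 0.0000] o=[0.1368, 0.3759, 0.0000] → [0.1874, 0.5148, 0.5149, 0.9397, -0.3420, 0.0000]
J3: z=[-0.3418, -0.9391, -0.0349] o=[0.2102, 0.3436, 0.1499] → [0.6729, -0.2432, -0.0452, -0.3418, -0.9391, -0.0349]
J4: z=[-0.6560, 0.2650, -0.7067] o=[0.2227, 0.1505, 0.0659] → [0.3302, -0.4895, -0.4901, -0.6560, 0.2650, -0.7067]
J5: z=[0.3552, -0.7178, -0.5989] o=[0.1067, 0.3891, -0.2888] → [0.4607, -0.0511, 0.3344, 0.3552, -0.7178, -0.5989]
J6: z=[0.8060, -0.0894, 0.5851] o=[0.5328, 0.2692, -0.8942] → [-0.3696, -0.3888, 0.4497, 0.8060, -0.0894, 0.5851]
V = J·q̇ = [0.7671, -0.2316, -0.8541, -1.4099, 0.0787, -0.5139]

0.7671 -0.2316 -0.8541 -1.4099 0.0787 -0.5139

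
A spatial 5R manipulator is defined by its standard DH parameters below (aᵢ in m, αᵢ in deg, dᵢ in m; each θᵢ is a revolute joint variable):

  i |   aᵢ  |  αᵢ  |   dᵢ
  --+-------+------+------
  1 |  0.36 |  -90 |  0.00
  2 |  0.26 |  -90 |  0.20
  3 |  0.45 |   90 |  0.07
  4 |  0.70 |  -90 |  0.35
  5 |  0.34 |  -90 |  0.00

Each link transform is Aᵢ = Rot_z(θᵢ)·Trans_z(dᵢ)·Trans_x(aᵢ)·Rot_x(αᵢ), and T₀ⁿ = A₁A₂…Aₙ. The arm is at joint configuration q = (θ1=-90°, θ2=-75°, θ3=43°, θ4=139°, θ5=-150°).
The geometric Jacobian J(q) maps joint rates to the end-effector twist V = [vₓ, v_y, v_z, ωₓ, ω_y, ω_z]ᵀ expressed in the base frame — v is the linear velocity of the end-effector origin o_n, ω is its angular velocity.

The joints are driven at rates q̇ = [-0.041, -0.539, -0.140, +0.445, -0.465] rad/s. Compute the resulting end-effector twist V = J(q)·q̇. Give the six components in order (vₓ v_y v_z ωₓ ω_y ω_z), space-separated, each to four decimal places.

-0.0314 0.5353 0.1542 -0.4216 -0.3400 0.4131

o_n = [0.4821, -0.8709, 0.6084]
J₁: ẑ×o_n = [0.8709, 0.4821, -0.0000], ω = ẑ
J2: z=[1.0000, 0.0000, 0.0000] o=[0.0000, -0.3600, 0.0000] → [0.0000, -0.6084, -0.5109, 1.0000, 0.0000, 0.0000]
J3: z=[0.0000, -0.9659, -0.2588] o=[0.2000, -0.4273, 0.2511] → [-0.4599, -0.0730, 0.2725, 0.0000, -0.9659, -0.2588]
J4: z=[0.7314, -0.1765, 0.6588] o=[-0.1069, -0.5801, 0.5509] → [0.1815, 0.3460, -0.1087, 0.7314, -0.1765, 0.6588]
J5: z=[0.4474, 0.8532, -0.2681] o=[0.5094, -0.9855, 0.2894] → [0.3028, -0.1354, 0.0745, 0.4474, 0.8532, -0.2681]
V = J·q̇ = [-0.0314, 0.5353, 0.1542, -0.4216, -0.3400, 0.4131]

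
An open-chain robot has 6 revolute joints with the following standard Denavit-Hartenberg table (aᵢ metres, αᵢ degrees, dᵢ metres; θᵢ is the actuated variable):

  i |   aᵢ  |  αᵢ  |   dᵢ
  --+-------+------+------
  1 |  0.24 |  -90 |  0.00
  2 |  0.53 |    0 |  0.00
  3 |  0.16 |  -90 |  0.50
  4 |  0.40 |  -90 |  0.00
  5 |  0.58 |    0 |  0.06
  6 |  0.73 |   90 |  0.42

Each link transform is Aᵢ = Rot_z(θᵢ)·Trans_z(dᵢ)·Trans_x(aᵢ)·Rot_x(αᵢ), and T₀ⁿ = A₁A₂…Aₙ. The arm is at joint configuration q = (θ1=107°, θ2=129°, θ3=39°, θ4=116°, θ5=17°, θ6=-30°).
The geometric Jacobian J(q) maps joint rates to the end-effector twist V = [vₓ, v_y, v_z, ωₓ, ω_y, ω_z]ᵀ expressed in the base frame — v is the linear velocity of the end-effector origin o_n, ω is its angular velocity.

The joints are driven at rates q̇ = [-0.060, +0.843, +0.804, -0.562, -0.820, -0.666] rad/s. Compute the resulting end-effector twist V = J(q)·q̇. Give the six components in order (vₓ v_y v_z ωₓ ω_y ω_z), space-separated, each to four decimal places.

o_n = [0.4931, 1.0787, -0.2089]
J₁: ẑ×o_n = [-1.0787, 0.4931, 0.0000], ω = ẑ
J2: z=[-0.9563, -0.2924, 0.0000] o=[-0.0702, 0.2295, 0.0000] → [0.0611, -0.1997, -0.6474, -0.9563, -0.2924, 0.0000]
J3: z=[-0.9563, -0.2924, 0.0000] o=[0.0273, -0.0895, -0.4119] → [-0.0594, 0.1942, -0.9809, -0.9563, -0.2924, 0.0000]
J4: z=[0.0608, -0.1988, 0.9781] o=[-0.4050, -0.3853, -0.4452] → [-1.4790, 0.8641, 0.2676, 0.0608, -0.1988, 0.9781]
J5: z=[-0.6763, 0.7126, 0.1869] o=[-0.1114, -0.1162, -0.4087] → [-0.0809, 0.2481, -1.2388, -0.6763, 0.7126, 0.1869]
J6: z=[-0.6763, 0.7126, 0.1869] o=[0.2449, 0.3335, -0.5128] → [0.0773, 0.2519, -0.6808, -0.6763, 0.7126, 0.1869]
V = J·q̇ = [0.9145, -0.8987, -0.0156, -0.6043, -1.4287, -0.8874]

0.9145 -0.8987 -0.0156 -0.6043 -1.4287 -0.8874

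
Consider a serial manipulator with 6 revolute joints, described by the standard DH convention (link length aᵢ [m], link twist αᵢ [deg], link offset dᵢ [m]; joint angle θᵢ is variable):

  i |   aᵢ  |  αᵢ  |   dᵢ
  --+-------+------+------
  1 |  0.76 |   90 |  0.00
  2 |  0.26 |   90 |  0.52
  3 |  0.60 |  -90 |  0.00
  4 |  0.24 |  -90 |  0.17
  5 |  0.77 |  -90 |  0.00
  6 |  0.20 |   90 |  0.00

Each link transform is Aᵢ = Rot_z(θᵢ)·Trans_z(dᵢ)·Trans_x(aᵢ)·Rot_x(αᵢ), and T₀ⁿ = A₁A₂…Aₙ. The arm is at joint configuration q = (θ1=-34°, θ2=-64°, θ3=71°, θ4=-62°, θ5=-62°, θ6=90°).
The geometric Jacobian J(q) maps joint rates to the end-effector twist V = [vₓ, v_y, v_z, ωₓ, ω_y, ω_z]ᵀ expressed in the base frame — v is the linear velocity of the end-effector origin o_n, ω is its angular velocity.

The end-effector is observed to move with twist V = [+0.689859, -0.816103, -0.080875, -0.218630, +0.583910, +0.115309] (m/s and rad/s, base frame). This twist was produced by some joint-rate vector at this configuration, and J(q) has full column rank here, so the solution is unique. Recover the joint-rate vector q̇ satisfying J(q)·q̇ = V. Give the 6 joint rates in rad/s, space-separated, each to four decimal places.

0.1900 0.1120 -0.5860 0.3730 -0.9450 0.8100

o_n = [-0.7683, -1.2477, 0.0081]
J₁: ẑ×o_n = [1.2477, -0.7683, 0.0000], ω = ẑ
J2: z=[-0.5592, -0.8290, 0.0000] o=[0.6301, -0.4250, 0.0000] → [-0.0067, 0.0045, -0.6993, -0.5592, -0.8290, 0.0000]
J3: z=[-0.7451, 0.5026, -0.4384] o=[0.4338, -0.9198, -0.2337] → [-0.0222, 0.7071, 0.8485, -0.7451, 0.5026, -0.4384]
J4: z=[-0.5257, -0.0381, 0.8498] o=[0.1875, -1.4380, -0.4093] → [-0.1777, -0.5930, -0.1365, -0.5257, -0.0381, 0.8498]
J5: z=[-0.0125, -0.9985, -0.0526] o=[-0.1060, -1.4353, -0.3907] → [-0.3883, 0.0398, -0.6638, -0.0125, -0.9985, -0.0526]
J6: z=[-0.5042, 0.0517, -0.8620] o=[-0.7708, -1.4474, -0.0025] → [0.1727, 0.0031, -0.1008, -0.5042, 0.0517, -0.8620]
q̇ = J⁺·V = [0.1900, 0.1120, -0.5860, 0.3730, -0.9450, 0.8100]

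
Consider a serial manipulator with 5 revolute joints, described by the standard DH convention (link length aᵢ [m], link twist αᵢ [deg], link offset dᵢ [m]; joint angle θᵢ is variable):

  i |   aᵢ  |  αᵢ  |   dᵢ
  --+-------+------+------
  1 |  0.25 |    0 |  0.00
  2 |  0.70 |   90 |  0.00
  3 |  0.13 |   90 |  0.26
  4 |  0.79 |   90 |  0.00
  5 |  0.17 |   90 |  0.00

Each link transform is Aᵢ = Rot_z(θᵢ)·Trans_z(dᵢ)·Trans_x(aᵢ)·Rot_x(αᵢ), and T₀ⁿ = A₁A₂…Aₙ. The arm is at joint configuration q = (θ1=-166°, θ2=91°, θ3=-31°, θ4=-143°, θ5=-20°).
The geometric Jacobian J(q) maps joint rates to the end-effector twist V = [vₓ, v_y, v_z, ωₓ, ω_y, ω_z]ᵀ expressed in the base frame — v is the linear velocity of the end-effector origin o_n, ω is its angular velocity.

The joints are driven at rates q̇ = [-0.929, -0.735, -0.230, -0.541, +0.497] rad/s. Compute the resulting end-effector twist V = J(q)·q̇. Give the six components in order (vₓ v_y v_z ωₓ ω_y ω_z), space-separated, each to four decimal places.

o_n = [0.1079, -0.1645, 0.3735]
J₁: ẑ×o_n = [0.1645, 0.1079, -0.0000], ω = ẑ
J2: z=[0.0000, 0.0000, 1.0000] o=[-0.2426, -0.0605, 0.0000] → [0.1041, 0.3504, -0.0000, 0.0000, 0.0000, 1.0000]
J3: z=[-0.9659, -0.2588, 0.0000] o=[-0.0614, -0.7366, 0.0000] → [-0.0967, 0.3608, -0.5088, -0.9659, -0.2588, 0.0000]
J4: z=[-0.1333, 0.4975, -0.8572] o=[-0.2837, -0.9116, -0.0670] → [0.8595, -0.2769, -0.2944, -0.1333, 0.4975, -0.8572]
J5: z=[-0.9049, 0.2916, 0.3100] o=[0.0356, -0.2661, 0.2580] → [0.0022, 0.1270, -0.1130, -0.9049, 0.2916, 0.3100]
V = J·q̇ = [-0.6710, -0.2279, 0.2201, -0.1555, -0.0647, -1.0462]

-0.6710 -0.2279 0.2201 -0.1555 -0.0647 -1.0462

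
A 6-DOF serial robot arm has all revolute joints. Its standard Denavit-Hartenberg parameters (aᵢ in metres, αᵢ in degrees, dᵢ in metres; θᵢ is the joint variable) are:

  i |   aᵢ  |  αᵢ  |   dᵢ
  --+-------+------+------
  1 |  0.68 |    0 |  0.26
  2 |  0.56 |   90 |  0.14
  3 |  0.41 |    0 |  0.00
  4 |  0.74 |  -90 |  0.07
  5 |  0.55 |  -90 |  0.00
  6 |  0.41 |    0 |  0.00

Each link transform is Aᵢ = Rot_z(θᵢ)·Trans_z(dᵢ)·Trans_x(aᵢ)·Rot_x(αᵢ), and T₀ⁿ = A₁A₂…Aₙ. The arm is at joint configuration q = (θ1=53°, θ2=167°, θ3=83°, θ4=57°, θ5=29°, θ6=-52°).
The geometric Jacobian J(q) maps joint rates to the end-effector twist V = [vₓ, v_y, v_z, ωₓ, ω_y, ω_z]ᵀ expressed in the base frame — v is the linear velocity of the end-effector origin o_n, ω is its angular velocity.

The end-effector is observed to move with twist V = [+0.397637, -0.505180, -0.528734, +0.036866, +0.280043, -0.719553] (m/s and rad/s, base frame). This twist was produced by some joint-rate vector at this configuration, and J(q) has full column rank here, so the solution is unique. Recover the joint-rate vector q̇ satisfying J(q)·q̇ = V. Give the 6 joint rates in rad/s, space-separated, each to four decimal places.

o_n = [1.1522, 0.7501, 1.4862]
J₁: ẑ×o_n = [-0.7501, 1.1522, 0.0000], ω = ẑ
J2: z=[0.0000, 0.0000, 1.0000] o=[0.4092, 0.5431, 0.2600] → [-0.2070, 0.7430, 0.0000, 0.0000, 0.0000, 1.0000]
J3: z=[-0.6428, 0.7660, 0.0000] o=[-0.0198, 0.1831, 0.4000] → [0.8321, 0.6982, -1.2622, -0.6428, 0.7660, 0.0000]
J4: z=[-0.6428, 0.7660, 0.0000] o=[-0.0580, 0.1510, 0.8069] → [0.5204, 0.4366, -1.3122, -0.6428, 0.7660, 0.0000]
J5: z=[0.4924, 0.4132, -0.7660] o=[0.3312, 0.5690, 1.2826] → [0.2228, -0.7292, -0.2501, 0.4924, 0.4132, -0.7660]
J6: z=[0.2777, -0.9087, -0.3116] o=[0.7849, 0.6016, 1.5918] → [0.1422, -0.0851, 0.3750, 0.2777, -0.9087, -0.3116]
q̇ = J⁺·V = [-0.1170, -0.1990, -0.1680, 0.5390, 0.4430, 0.2060]

-0.1170 -0.1990 -0.1680 0.5390 0.4430 0.2060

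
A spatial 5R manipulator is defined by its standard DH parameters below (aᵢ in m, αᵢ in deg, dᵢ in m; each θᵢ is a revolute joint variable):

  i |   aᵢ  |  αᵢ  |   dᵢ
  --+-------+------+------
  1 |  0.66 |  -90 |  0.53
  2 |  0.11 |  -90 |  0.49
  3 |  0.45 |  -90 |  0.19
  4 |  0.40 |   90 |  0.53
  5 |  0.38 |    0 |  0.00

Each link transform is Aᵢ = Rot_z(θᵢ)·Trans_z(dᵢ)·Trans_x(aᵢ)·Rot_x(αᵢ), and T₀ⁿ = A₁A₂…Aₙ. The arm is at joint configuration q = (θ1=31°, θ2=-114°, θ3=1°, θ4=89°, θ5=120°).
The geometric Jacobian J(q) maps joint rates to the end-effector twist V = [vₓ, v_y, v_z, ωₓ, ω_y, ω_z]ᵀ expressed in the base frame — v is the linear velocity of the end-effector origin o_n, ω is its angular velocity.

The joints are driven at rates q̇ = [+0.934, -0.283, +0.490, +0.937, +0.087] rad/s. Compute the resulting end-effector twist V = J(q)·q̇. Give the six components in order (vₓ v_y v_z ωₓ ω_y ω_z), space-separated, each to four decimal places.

0.3176 0.4196 -0.6260 0.9893 -0.8305 1.1984

o_n = [0.5529, -0.1074, 1.0231]
J₁: ẑ×o_n = [0.1074, 0.5529, -0.0000], ω = ẑ
J2: z=[-0.5150, 0.8572, 0.0000] o=[0.5657, 0.3399, 0.5300] → [0.4226, 0.2539, 0.2414, -0.5150, 0.8572, 0.0000]
J3: z=[0.7831, 0.4705, 0.4067] o=[0.2750, 0.7369, 0.6305] → [0.5281, -0.1944, -0.7919, 0.7831, 0.4705, 0.4067]
J4: z=[0.5210, -0.8534, -0.0159] o=[0.2710, 0.7253, 1.1188] → [0.0684, 0.0454, -0.1933, 0.5210, -0.8534, -0.0159]
J5: z=[-0.3259, -0.2162, 0.9204] o=[0.2316, 0.0833, 0.9541] → [0.1606, 0.3182, 0.1316, -0.3259, -0.2162, 0.9204]
V = J·q̇ = [0.3176, 0.4196, -0.6260, 0.9893, -0.8305, 1.1984]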